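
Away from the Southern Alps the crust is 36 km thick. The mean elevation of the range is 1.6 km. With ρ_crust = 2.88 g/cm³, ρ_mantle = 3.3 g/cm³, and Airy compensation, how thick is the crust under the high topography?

Root depth r = h ρ_c / (ρ_m − ρ_c) = 1.6 km × 2.88 / 0.42 = 10.97 km.
Total thickness = T + h + r = 36 km + 1.6 km + 10.97 km = 48.6 km.

48.6 km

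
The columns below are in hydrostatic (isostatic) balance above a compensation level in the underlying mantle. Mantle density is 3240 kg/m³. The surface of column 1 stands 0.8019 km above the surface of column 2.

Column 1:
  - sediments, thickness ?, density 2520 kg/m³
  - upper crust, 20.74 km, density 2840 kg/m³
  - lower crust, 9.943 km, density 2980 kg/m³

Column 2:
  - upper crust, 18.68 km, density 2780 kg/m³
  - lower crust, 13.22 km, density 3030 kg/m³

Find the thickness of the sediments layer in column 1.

4.29 km

Take the compensation level at the base of the deeper column (depth z_c below the surface of column 1) and equate Σ ρ_i t_i down to z_c; mantle fills any gap and the z_c terms cancel.
Column 1: x×2520 + 20.74×2840 + 9.943×2980 + (z_c − 30.683 − x)×3240
Column 2: 0.8019×0 + 18.68×2780 + 13.22×3030 + (z_c − 0.8019 − 31.9)×3240
The z_c×3240 term appears on both sides and cancels. Collect the known terms of each column as K = Σ(ρt)_known − 3240 × (depth of known layers): K_1 = 88531.74 − 3240×30.683 = −10881.18; K_2 = 91987 − 3240×(0.8019 + 31.9) = −13967.156.
Balance: K_1 − x×(3240 − 2520) = K_2, so x = (K_1 − K_2)/(3240 − 2520) = 3085.98/720 = 4.29 km.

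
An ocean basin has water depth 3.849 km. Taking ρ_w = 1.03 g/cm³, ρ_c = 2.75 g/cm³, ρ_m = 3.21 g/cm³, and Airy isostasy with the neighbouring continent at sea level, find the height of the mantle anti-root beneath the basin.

For local isostatic compensation: replacing crust with seawater at the top is compensated by replacing crust with mantle at the base: d (ρ_c − ρ_w) = a (ρ_m − ρ_c).
a = d (ρ_c − ρ_w)/(ρ_m − ρ_c) = 3.849 km × 1.72/0.46 = 14.4 km.

14.4 km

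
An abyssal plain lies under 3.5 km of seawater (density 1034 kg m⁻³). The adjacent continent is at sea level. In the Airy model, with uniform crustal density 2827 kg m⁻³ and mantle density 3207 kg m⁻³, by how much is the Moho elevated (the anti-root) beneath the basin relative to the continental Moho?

By Archimedes' principle applied to the lithosphere: replacing crust with seawater at the top is compensated by replacing crust with mantle at the base: d (ρ_c − ρ_w) = a (ρ_m − ρ_c).
a = d (ρ_c − ρ_w)/(ρ_m − ρ_c) = 3.5 km × 1793/380 = 16.5 km.

16.5 km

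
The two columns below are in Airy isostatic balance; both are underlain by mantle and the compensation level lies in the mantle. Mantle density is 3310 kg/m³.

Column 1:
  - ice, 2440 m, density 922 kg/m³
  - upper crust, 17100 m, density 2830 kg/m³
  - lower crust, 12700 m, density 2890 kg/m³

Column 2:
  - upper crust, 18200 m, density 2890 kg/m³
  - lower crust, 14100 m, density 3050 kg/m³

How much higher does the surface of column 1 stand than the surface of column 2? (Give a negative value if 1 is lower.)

2430 m

For any compensation level in the mantle, the mantle terms cancel and isostasy reduces to e = (Σt_1 − Σt_2) − (Σ(ρt)_1 − Σ(ρt)_2) / ρ_m.
Σt_1 = 32240 m; Σt_2 = 32300 m; Σ(ρt)_1 = 87345680; Σ(ρt)_2 = 95603000 (in m·kg/m³).
e = (32240 − 32300) − (87345680 − 95603000) / 3310 = 2430 m.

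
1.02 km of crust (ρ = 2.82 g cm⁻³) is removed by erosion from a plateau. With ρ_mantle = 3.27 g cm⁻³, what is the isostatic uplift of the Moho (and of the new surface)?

Unloading: uplift u = e ρ_c/ρ_m = 1.02 km × 2.82/3.27 = 0.88 km.

0.88 km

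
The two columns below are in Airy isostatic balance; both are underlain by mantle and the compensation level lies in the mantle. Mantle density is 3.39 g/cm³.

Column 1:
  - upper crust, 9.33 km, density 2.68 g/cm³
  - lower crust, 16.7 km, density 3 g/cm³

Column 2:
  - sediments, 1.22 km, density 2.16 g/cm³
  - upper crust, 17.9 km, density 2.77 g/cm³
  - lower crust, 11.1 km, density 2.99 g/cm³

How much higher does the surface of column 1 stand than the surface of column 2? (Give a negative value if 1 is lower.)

For any compensation level in the mantle, the mantle terms cancel and isostasy reduces to e = (Σt_1 − Σt_2) − (Σ(ρt)_1 − Σ(ρt)_2) / ρ_m.
Σt_1 = 26.03 km; Σt_2 = 30.22 km; Σ(ρt)_1 = 75.1044; Σ(ρt)_2 = 85.4072 (in km·g/cm³).
e = (26.03 − 30.22) − (75.1044 − 85.4072) / 3.39 = −1.15 km.

−1.15 km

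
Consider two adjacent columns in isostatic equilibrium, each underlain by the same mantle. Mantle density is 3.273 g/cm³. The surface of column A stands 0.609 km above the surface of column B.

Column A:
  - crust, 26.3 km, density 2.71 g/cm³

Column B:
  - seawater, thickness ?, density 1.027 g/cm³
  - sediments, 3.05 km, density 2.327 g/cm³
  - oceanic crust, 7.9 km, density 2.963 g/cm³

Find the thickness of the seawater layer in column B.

Take the compensation level at the base of the deeper column (depth z_c below the surface of column A) and equate Σ ρ_i t_i down to z_c; mantle fills any gap and the z_c terms cancel.
Column A: 26.3×2.71 + (z_c − 26.3)×3.273
Column B: 0.609×0 + x×1.027 + 3.05×2.327 + 7.9×2.963 + (z_c − 0.609 − 10.95 − x)×3.273
The z_c×3.273 term appears on both sides and cancels. Collect the known terms of each column as K = Σ(ρt)_known − 3.273 × (depth of known layers): K_A = 71.273 − 3.273×26.3 = −14.8069; K_B = 30.50505 − 3.273×(0.609 + 10.95) = −7.327557.
Balance: K_A = K_B − x×(3.273 − 1.027), so x = (K_B − K_A)/(3.273 − 1.027) = 7.47934/2.246 = 3.33 km.

3.33 km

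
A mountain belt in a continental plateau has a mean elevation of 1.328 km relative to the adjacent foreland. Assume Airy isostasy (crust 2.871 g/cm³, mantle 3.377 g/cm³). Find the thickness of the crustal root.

7.53 km

Isostatic balance requires: the weight of the topography is balanced by the buoyancy of the root, ρ_c h = (ρ_m − ρ_c) r.
r = h · ρ_c / (ρ_m − ρ_c) = 1.328 km × 2.871 / (3.377 − 2.871) = 7.53 km.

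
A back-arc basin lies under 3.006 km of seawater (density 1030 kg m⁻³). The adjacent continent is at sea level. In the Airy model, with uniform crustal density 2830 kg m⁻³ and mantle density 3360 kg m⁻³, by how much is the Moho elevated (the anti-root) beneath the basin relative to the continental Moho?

In Airy isostatic equilibrium: replacing crust with seawater at the top is compensated by replacing crust with mantle at the base: d (ρ_c − ρ_w) = a (ρ_m − ρ_c).
a = d (ρ_c − ρ_w)/(ρ_m − ρ_c) = 3.006 km × 1800/530 = 10.2 km.

10.2 km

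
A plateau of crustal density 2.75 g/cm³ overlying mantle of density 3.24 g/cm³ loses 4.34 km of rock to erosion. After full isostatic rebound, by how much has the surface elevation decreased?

Rebound u = e ρ_c/ρ_m = 4.34 km × 2.75/3.24 = 3.684 km.
Net surface drop = e − u = 4.34 km − 3.684 km = e (ρ_m − ρ_c)/ρ_m = 0.656 km.

0.656 km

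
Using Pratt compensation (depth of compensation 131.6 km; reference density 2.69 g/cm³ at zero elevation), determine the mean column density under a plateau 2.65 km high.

2.64 g/cm³

Pratt balance: ρ_ref D = ρ (D + h).
ρ = ρ_ref D/(D + h) = 2.69 × 131.6 km/(131.6 km + 2.65 km) = 2.64 g/cm³.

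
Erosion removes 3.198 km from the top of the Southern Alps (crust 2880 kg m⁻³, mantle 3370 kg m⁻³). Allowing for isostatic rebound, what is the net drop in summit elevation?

Rebound u = e ρ_c/ρ_m = 3.198 km × 2880/3370 = 2.733 km.
Net surface drop = e − u = 3.198 km − 2.733 km = e (ρ_m − ρ_c)/ρ_m = 0.465 km.

0.465 km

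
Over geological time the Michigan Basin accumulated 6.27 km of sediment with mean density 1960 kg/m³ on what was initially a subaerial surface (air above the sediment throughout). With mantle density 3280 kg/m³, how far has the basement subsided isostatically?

3.75 km

Subaerial load: s = t ρ_sed / ρ_m = 6.27 km × 1960/3280 = 3.75 km.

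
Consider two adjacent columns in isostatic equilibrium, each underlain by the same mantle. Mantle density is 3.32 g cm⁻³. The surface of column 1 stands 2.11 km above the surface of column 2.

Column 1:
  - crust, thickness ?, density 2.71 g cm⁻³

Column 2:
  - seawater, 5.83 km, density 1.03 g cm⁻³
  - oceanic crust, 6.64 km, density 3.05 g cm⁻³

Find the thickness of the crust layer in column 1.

Take the compensation level at the base of the deeper column (depth z_c below the surface of column 1) and equate Σ ρ_i t_i down to z_c; mantle fills any gap and the z_c terms cancel.
Column 1: x×2.71 + (z_c − 0 − x)×3.32
Column 2: 2.11×0 + 5.83×1.03 + 6.64×3.05 + (z_c − 2.11 − 12.47)×3.32
The z_c×3.32 term appears on both sides and cancels. Collect the known terms of each column as K = Σ(ρt)_known − 3.32 × (depth of known layers): K_1 = 0 − 3.32×0 = 0; K_2 = 26.2569 − 3.32×(2.11 + 12.47) = −22.1487.
Balance: K_1 − x×(3.32 − 2.71) = K_2, so x = (K_1 − K_2)/(3.32 − 2.71) = 22.1487/0.61 = 36.3 km.

36.3 km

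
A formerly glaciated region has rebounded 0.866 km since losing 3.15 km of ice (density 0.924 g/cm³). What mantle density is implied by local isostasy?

3.36 g/cm³

ρ_m = ρ_ice t / u = 0.924 × 3.15 km/0.866 km = 3.36 g/cm³.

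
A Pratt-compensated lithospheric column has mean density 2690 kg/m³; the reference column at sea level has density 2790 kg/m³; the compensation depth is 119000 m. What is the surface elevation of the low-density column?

ρ_ref D = ρ (D + h) → h = D (ρ_ref − ρ)/ρ.
h = 119000 m × (2790 − 2690)/2690 = 4420 m.

4420 m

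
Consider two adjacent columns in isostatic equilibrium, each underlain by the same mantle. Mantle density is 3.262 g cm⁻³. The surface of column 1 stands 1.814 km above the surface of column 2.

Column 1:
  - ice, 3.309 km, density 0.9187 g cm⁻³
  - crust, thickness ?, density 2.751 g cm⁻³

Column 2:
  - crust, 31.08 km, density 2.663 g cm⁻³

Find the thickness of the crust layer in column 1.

32.8 km

Take the compensation level at the base of the deeper column (depth z_c below the surface of column 1) and equate Σ ρ_i t_i down to z_c; mantle fills any gap and the z_c terms cancel.
Column 1: 3.309×0.9187 + x×2.751 + (z_c − 3.309 − x)×3.262
Column 2: 1.814×0 + 31.08×2.663 + (z_c − 1.814 − 31.08)×3.262
The z_c×3.262 term appears on both sides and cancels. Collect the known terms of each column as K = Σ(ρt)_known − 3.262 × (depth of known layers): K_1 = 3.0399783 − 3.262×3.309 = −7.7539797; K_2 = 82.76604 − 3.262×(1.814 + 31.08) = −24.534188.
Balance: K_1 − x×(3.262 − 2.751) = K_2, so x = (K_1 − K_2)/(3.262 − 2.751) = 16.7802/0.511 = 32.8 km.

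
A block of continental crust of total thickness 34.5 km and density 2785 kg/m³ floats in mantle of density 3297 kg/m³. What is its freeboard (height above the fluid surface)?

5.36 km

Floating equilibrium: submerged depth d = t ρ_obj/ρ_fluid = 34.5 km × 2785/3297 = 29.14 km.
Freeboard = t − d = 34.5 km − 29.14 km = 5.36 km.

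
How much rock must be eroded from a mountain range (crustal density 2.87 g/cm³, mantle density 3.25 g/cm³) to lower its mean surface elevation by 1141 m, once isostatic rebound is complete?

9760 m

Net drop Δ = e − u = e − e ρ_c/ρ_m = e (ρ_m − ρ_c)/ρ_m.
e = Δ ρ_m/(ρ_m − ρ_c) = 1141 m × 3.25/0.38 = 9760 m.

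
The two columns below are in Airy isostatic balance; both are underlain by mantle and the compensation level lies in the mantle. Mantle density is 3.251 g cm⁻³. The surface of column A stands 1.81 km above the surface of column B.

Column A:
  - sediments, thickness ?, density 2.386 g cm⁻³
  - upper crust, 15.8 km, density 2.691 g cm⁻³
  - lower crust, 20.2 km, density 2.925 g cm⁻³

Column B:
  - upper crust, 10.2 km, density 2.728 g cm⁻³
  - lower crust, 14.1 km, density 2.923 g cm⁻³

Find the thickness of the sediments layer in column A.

Take the compensation level at the base of the deeper column (depth z_c below the surface of column A) and equate Σ ρ_i t_i down to z_c; mantle fills any gap and the z_c terms cancel.
Column A: x×2.386 + 15.8×2.691 + 20.2×2.925 + (z_c − 36 − x)×3.251
Column B: 1.81×0 + 10.2×2.728 + 14.1×2.923 + (z_c − 1.81 − 24.3)×3.251
The z_c×3.251 term appears on both sides and cancels. Collect the known terms of each column as K = Σ(ρt)_known − 3.251 × (depth of known layers): K_A = 101.6028 − 3.251×36 = −15.4332; K_B = 69.0399 − 3.251×(1.81 + 24.3) = −15.84371.
Balance: K_A − x×(3.251 − 2.386) = K_B, so x = (K_A − K_B)/(3.251 − 2.386) = 0.41051/0.865 = 0.475 km.

0.475 km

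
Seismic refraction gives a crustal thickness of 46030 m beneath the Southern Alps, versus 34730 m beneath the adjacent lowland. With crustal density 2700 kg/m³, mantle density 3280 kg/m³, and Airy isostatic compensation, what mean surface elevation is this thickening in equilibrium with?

Excess crust Δ = 46030 m − 34730 m = 11300 m, split between elevation h and root r with h + r = Δ.
Airy balance ρ_c h = (ρ_m − ρ_c) r gives r = h ρ_c/(ρ_m − ρ_c), so h (1 + ρ_c/(ρ_m − ρ_c)) = Δ, i.e. h = Δ (ρ_m − ρ_c)/ρ_m.
h = 11300 m × 580/3280 = 2000 m.

2000 m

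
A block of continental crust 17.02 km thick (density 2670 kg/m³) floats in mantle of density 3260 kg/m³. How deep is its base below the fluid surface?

Draft d = t ρ_obj/ρ_fluid = 17.02 km × 2670/3260 = 13.9 km.

13.9 km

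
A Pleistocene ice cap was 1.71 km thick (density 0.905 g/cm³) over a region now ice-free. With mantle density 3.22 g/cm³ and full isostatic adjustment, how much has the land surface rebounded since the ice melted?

0.481 km

Removing the load lets mantle flow back in; uplift u satisfies ρ_ice t = ρ_m u.
u = t ρ_ice/ρ_m = 1.71 km × 0.905/3.22 = 0.481 km.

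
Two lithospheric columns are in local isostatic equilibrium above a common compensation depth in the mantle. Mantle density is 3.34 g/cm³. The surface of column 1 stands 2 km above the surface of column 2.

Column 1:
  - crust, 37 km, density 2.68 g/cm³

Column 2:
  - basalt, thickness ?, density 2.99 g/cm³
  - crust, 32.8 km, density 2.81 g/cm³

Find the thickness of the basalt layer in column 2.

1.02 km

Take the compensation level at the base of the deeper column (depth z_c below the surface of column 1) and equate Σ ρ_i t_i down to z_c; mantle fills any gap and the z_c terms cancel.
Column 1: 37×2.68 + (z_c − 37)×3.34
Column 2: 2×0 + x×2.99 + 32.8×2.81 + (z_c − 2 − 32.8 − x)×3.34
The z_c×3.34 term appears on both sides and cancels. Collect the known terms of each column as K = Σ(ρt)_known − 3.34 × (depth of known layers): K_1 = 99.16 − 3.34×37 = −24.42; K_2 = 92.168 − 3.34×(2 + 32.8) = −24.064.
Balance: K_1 = K_2 − x×(3.34 − 2.99), so x = (K_2 − K_1)/(3.34 − 2.99) = 0.356/0.35 = 1.02 km.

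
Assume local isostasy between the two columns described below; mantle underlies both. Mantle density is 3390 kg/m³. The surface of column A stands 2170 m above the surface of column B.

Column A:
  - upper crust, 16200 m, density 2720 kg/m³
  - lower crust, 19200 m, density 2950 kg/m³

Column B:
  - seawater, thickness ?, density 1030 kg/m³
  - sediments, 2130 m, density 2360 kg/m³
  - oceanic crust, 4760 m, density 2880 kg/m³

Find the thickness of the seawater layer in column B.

3100 m

Take the compensation level at the base of the deeper column (depth z_c below the surface of column A) and equate Σ ρ_i t_i down to z_c; mantle fills any gap and the z_c terms cancel.
Column A: 16200×2720 + 19200×2950 + (z_c − 35400)×3390
Column B: 2170×0 + x×1030 + 2130×2360 + 4760×2880 + (z_c − 2170 − 6890 − x)×3390
The z_c×3390 term appears on both sides and cancels. Collect the known terms of each column as K = Σ(ρt)_known − 3390 × (depth of known layers): K_A = 100704000 − 3390×35400 = −19302000; K_B = 18735600 − 3390×(2170 + 6890) = −11977800.
Balance: K_A = K_B − x×(3390 − 1030), so x = (K_B − K_A)/(3390 − 1030) = 7324200/2360 = 3100 m.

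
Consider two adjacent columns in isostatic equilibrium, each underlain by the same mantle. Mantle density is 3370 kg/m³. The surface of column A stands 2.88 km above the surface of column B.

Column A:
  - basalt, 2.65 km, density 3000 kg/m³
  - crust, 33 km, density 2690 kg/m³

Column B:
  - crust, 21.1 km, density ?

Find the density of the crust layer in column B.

2720 kg/m³

Take the compensation level at the base of the deeper column (depth z_c below the surface of column A) and equate Σ ρ_i t_i down to z_c; mantle fills any gap and the z_c terms cancel.
Column A: 2.65×3000 + 33×2690 + (z_c − 35.65)×3370
Column B: 2.88×0 + 21.1×ρ + (z_c − 2.88 − 21.1)×3370
The z_c×3370 term appears on both sides and cancels. Collect the known terms of each column as K = Σ(ρt)_known − 3370 × (depth of known layers): K_A = 96720 − 3370×35.65 = −23420.5; K_B = 0 − 3370×(2.88 + 21.1) = −80812.6.
Balance: K_A = K_B + 21.1×ρ, so ρ = (K_A − K_B)/21.1 = 57392.1/21.1 = 2720 kg/m³.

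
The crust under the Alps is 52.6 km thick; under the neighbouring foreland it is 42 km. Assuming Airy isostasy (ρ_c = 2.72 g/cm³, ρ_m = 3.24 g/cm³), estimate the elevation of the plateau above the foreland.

1.7 km

Excess crust Δ = 52.6 km − 42 km = 10.6 km, split between elevation h and root r with h + r = Δ.
Airy balance ρ_c h = (ρ_m − ρ_c) r gives r = h ρ_c/(ρ_m − ρ_c), so h (1 + ρ_c/(ρ_m − ρ_c)) = Δ, i.e. h = Δ (ρ_m − ρ_c)/ρ_m.
h = 10.6 km × 0.52/3.24 = 1.7 km.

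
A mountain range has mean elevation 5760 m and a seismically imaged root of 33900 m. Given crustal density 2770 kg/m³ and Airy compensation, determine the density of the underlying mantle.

3240 kg/m³

Airy balance: ρ_c h = (ρ_m − ρ_c) r → ρ_m = ρ_c (1 + h/r).
ρ_m = 2770 × (1 + 5760 m/33900 m) = 3240 kg/m³.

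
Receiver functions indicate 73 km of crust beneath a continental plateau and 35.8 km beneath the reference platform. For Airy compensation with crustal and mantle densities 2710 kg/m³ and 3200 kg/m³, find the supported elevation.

Excess crust Δ = 73 km − 35.8 km = 37.2 km, split between elevation h and root r with h + r = Δ.
Airy balance ρ_c h = (ρ_m − ρ_c) r gives r = h ρ_c/(ρ_m − ρ_c), so h (1 + ρ_c/(ρ_m − ρ_c)) = Δ, i.e. h = Δ (ρ_m − ρ_c)/ρ_m.
h = 37.2 km × 490/3200 = 5.7 km.

5.7 km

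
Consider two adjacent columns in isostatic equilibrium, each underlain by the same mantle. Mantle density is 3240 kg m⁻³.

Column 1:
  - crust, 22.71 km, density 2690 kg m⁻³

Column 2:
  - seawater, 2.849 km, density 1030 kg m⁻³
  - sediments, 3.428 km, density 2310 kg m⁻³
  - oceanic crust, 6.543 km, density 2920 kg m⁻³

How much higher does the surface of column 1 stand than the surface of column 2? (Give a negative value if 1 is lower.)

For any compensation level in the mantle, the mantle terms cancel and isostasy reduces to e = (Σt_1 − Σt_2) − (Σ(ρt)_1 − Σ(ρt)_2) / ρ_m.
Σt_1 = 22.71 km; Σt_2 = 12.82 km; Σ(ρt)_1 = 61089.9; Σ(ρt)_2 = 29958.71 (in km·kg m⁻³).
e = (22.71 − 12.82) − (61089.9 − 29958.71) / 3240 = 0.282 km.

0.282 km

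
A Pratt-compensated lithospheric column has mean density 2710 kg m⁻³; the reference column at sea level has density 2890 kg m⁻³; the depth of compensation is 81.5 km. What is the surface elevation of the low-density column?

ρ_ref D = ρ (D + h) → h = D (ρ_ref − ρ)/ρ.
h = 81.5 km × (2890 − 2710)/2710 = 5.41 km.

5.41 km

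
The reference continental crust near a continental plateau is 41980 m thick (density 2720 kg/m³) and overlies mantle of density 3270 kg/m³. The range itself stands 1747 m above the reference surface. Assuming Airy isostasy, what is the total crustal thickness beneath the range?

Root depth r = h ρ_c / (ρ_m − ρ_c) = 1747 m × 2720 / 550 = 8640 m.
Total thickness = T + h + r = 41980 m + 1747 m + 8640 m = 52400 m.

52400 m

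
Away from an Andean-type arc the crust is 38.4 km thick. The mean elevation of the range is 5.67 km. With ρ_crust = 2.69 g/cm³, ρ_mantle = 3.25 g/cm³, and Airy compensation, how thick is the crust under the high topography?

Root depth r = h ρ_c / (ρ_m − ρ_c) = 5.67 km × 2.69 / 0.56 = 27.24 km.
Total thickness = T + h + r = 38.4 km + 5.67 km + 27.24 km = 71.3 km.

71.3 km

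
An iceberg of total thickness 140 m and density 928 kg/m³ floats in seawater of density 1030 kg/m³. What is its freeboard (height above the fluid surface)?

13.9 m

Floating equilibrium: submerged depth d = t ρ_obj/ρ_fluid = 140 m × 928/1030 = 126.1 m.
Freeboard = t − d = 140 m − 126.1 m = 13.9 m.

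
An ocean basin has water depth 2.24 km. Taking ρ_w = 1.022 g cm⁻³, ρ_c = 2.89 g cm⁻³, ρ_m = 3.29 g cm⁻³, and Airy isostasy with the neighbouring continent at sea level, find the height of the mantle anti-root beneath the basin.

Isostatic balance requires: replacing crust with seawater at the top is compensated by replacing crust with mantle at the base: d (ρ_c − ρ_w) = a (ρ_m − ρ_c).
a = d (ρ_c − ρ_w)/(ρ_m − ρ_c) = 2.24 km × 1.868/0.4 = 10.5 km.

10.5 km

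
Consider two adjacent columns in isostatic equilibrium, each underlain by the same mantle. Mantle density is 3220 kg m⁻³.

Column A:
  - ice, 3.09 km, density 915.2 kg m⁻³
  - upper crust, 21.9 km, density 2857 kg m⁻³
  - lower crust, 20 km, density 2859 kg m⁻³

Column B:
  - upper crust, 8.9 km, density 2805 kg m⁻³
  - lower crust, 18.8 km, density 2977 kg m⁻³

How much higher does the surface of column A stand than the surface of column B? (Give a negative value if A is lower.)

For any compensation level in the mantle, the mantle terms cancel and isostasy reduces to e = (Σt_A − Σt_B) − (Σ(ρt)_A − Σ(ρt)_B) / ρ_m.
Σt_A = 44.99 km; Σt_B = 27.7 km; Σ(ρt)_A = 122576.268; Σ(ρt)_B = 80932.1 (in km·kg m⁻³).
e = (44.99 − 27.7) − (122576.268 − 80932.1) / 3220 = 4.36 km.

4.36 km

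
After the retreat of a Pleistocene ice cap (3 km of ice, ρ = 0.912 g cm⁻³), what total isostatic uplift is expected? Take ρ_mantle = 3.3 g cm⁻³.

0.829 km

Removing the load lets mantle flow back in; uplift u satisfies ρ_ice t = ρ_m u.
u = t ρ_ice/ρ_m = 3 km × 0.912/3.3 = 0.829 km.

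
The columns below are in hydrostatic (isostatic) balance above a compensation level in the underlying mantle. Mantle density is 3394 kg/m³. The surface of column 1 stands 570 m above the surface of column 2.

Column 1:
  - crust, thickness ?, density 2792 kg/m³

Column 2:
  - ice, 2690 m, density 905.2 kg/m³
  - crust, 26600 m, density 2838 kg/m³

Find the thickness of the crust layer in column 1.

38900 m

Take the compensation level at the base of the deeper column (depth z_c below the surface of column 1) and equate Σ ρ_i t_i down to z_c; mantle fills any gap and the z_c terms cancel.
Column 1: x×2792 + (z_c − 0 − x)×3394
Column 2: 570×0 + 2690×905.2 + 26600×2838 + (z_c − 570 − 29290)×3394
The z_c×3394 term appears on both sides and cancels. Collect the known terms of each column as K = Σ(ρt)_known − 3394 × (depth of known layers): K_1 = 0 − 3394×0 = 0; K_2 = 77925788 − 3394×(570 + 29290) = −23419052.
Balance: K_1 − x×(3394 − 2792) = K_2, so x = (K_1 − K_2)/(3394 − 2792) = 23419100/602 = 38900 m.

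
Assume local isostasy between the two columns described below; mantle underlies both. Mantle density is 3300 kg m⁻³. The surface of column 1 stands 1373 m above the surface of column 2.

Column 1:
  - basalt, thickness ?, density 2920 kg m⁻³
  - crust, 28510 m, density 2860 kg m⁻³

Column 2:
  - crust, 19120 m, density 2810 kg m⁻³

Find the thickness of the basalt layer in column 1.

3570 m

Take the compensation level at the base of the deeper column (depth z_c below the surface of column 1) and equate Σ ρ_i t_i down to z_c; mantle fills any gap and the z_c terms cancel.
Column 1: x×2920 + 28510×2860 + (z_c − 28510 − x)×3300
Column 2: 1373×0 + 19120×2810 + (z_c − 1373 − 19120)×3300
The z_c×3300 term appears on both sides and cancels. Collect the known terms of each column as K = Σ(ρt)_known − 3300 × (depth of known layers): K_1 = 81538600 − 3300×28510 = −12544400; K_2 = 53727200 − 3300×(1373 + 19120) = −13899700.
Balance: K_1 − x×(3300 − 2920) = K_2, so x = (K_1 − K_2)/(3300 − 2920) = 1355300/380 = 3570 m.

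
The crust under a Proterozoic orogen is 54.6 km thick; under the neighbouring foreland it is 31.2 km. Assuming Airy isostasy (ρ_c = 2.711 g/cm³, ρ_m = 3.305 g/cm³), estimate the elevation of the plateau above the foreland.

4.21 km

Excess crust Δ = 54.6 km − 31.2 km = 23.4 km, split between elevation h and root r with h + r = Δ.
Airy balance ρ_c h = (ρ_m − ρ_c) r gives r = h ρ_c/(ρ_m − ρ_c), so h (1 + ρ_c/(ρ_m − ρ_c)) = Δ, i.e. h = Δ (ρ_m − ρ_c)/ρ_m.
h = 23.4 km × 0.594/3.305 = 4.21 km.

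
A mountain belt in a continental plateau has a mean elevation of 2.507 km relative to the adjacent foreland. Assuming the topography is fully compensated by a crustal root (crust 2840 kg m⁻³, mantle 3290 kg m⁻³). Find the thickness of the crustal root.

15.8 km

In Airy isostatic equilibrium: the weight of the topography is balanced by the buoyancy of the root, ρ_c h = (ρ_m − ρ_c) r.
r = h · ρ_c / (ρ_m − ρ_c) = 2.507 km × 2840 / (3290 − 2840) = 15.8 km.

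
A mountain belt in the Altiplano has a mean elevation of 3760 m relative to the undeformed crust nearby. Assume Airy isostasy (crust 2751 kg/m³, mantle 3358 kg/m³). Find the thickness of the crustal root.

17000 m

For local isostatic compensation: the weight of the topography is balanced by the buoyancy of the root, ρ_c h = (ρ_m − ρ_c) r.
r = h · ρ_c / (ρ_m − ρ_c) = 3760 m × 2751 / (3358 − 2751) = 17000 m.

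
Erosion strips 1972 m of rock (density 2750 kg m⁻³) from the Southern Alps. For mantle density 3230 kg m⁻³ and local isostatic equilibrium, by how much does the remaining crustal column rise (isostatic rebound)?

1680 m

Unloading: uplift u = e ρ_c/ρ_m = 1972 m × 2750/3230 = 1680 m.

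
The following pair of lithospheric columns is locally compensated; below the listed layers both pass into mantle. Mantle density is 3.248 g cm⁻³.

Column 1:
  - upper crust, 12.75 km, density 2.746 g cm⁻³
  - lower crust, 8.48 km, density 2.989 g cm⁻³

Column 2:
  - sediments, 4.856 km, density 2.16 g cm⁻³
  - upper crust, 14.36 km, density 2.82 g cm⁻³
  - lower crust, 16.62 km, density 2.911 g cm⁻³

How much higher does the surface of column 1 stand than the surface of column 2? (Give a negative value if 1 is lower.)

−2.6 km

For any compensation level in the mantle, the mantle terms cancel and isostasy reduces to e = (Σt_1 − Σt_2) − (Σ(ρt)_1 − Σ(ρt)_2) / ρ_m.
Σt_1 = 21.23 km; Σt_2 = 35.836 km; Σ(ρt)_1 = 60.35822; Σ(ρt)_2 = 99.36498 (in km·g cm⁻³).
e = (21.23 − 35.836) − (60.35822 − 99.36498) / 3.248 = −2.6 km.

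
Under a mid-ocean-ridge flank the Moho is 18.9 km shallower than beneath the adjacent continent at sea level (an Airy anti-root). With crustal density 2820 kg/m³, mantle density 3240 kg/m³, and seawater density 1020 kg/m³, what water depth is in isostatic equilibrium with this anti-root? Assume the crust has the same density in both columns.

Replacing a thickness d of crust by seawater at the top must be balanced by replacing crust with mantle at the base: d (ρ_c − ρ_w) = a (ρ_m − ρ_c).
d = a (ρ_m − ρ_c)/(ρ_c − ρ_w) = 18.9 km × 420/1800 = 4.41 km.

4.41 km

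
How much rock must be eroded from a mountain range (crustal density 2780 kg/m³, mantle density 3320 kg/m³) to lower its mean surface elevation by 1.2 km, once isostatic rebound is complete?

7.38 km

Net drop Δ = e − u = e − e ρ_c/ρ_m = e (ρ_m − ρ_c)/ρ_m.
e = Δ ρ_m/(ρ_m − ρ_c) = 1.2 km × 3320/540 = 7.38 km.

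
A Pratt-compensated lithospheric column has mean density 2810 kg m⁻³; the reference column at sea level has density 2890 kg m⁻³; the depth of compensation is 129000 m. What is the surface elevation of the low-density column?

3670 m

ρ_ref D = ρ (D + h) → h = D (ρ_ref − ρ)/ρ.
h = 129000 m × (2890 − 2810)/2810 = 3670 m.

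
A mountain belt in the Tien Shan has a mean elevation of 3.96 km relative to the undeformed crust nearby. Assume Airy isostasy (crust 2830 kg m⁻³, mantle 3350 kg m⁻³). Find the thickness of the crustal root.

Isostatic balance requires: the weight of the topography is balanced by the buoyancy of the root, ρ_c h = (ρ_m − ρ_c) r.
r = h · ρ_c / (ρ_m − ρ_c) = 3.96 km × 2830 / (3350 − 2830) = 21.6 km.

21.6 km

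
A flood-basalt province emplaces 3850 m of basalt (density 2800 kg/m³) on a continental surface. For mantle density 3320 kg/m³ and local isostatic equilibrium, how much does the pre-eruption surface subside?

Subaerial loading: s = t ρ_load / ρ_m.
s = 3850 m × 2800/3320 = 3250 m.

3250 m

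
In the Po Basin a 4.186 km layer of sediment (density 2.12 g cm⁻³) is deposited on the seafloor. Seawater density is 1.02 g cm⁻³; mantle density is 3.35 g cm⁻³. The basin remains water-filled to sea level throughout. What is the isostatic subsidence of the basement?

Submarine loading: the sediment displaces seawater, and the subsidence is in turn flooded, so s (ρ_m − ρ_w) = t (ρ_sed − ρ_w).
s = 4.186 km × (2.12 − 1.02) / (3.35 − 1.02) = 1.98 km.

1.98 km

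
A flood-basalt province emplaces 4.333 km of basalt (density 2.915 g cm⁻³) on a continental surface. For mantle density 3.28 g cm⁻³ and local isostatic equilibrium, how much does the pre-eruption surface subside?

Subaerial loading: s = t ρ_load / ρ_m.
s = 4.333 km × 2.915/3.28 = 3.85 km.

3.85 km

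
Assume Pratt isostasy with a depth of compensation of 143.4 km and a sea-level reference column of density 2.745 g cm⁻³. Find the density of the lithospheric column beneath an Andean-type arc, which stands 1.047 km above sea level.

Pratt balance: ρ_ref D = ρ (D + h).
ρ = ρ_ref D/(D + h) = 2.745 × 143.4 km/(143.4 km + 1.047 km) = 2.73 g cm⁻³.

2.73 g cm⁻³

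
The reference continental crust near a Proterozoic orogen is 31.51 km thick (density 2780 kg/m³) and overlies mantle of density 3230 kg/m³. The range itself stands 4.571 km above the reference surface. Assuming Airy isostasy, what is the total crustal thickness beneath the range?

64.3 km

Root depth r = h ρ_c / (ρ_m − ρ_c) = 4.571 km × 2780 / 450 = 28.24 km.
Total thickness = T + h + r = 31.51 km + 4.571 km + 28.24 km = 64.3 km.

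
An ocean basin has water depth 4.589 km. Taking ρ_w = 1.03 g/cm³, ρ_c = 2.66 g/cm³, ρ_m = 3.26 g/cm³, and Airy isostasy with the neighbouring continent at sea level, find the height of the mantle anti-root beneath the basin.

Balancing pressure at the compensation depth: replacing crust with seawater at the top is compensated by replacing crust with mantle at the base: d (ρ_c − ρ_w) = a (ρ_m − ρ_c).
a = d (ρ_c − ρ_w)/(ρ_m − ρ_c) = 4.589 km × 1.63/0.6 = 12.5 km.

12.5 km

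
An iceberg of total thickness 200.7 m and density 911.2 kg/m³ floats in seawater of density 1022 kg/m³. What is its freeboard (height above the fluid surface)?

Floating equilibrium: submerged depth d = t ρ_obj/ρ_fluid = 200.7 m × 911.2/1022 = 178.9 m.
Freeboard = t − d = 200.7 m − 178.9 m = 21.8 m.

21.8 m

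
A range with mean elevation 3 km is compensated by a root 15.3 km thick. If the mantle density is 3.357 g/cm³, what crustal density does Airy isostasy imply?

2.81 g/cm³

ρ_c h = (ρ_m − ρ_c) r → ρ_c (h + r) = ρ_m r → ρ_c = ρ_m r / (h + r).
ρ_c = 3.357 × 15.3 km / (3 km + 15.3 km) = 2.81 g/cm³.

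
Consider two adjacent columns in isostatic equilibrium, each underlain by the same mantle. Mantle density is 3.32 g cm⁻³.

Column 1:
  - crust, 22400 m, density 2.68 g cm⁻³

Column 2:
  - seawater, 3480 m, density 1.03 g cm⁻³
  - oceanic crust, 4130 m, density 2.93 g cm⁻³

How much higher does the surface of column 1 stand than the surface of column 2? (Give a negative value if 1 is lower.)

1430 m

For any compensation level in the mantle, the mantle terms cancel and isostasy reduces to e = (Σt_1 − Σt_2) − (Σ(ρt)_1 − Σ(ρt)_2) / ρ_m.
Σt_1 = 22400 m; Σt_2 = 7610 m; Σ(ρt)_1 = 60032; Σ(ρt)_2 = 15685.3 (in m·g cm⁻³).
e = (22400 − 7610) − (60032 − 15685.3) / 3.32 = 1430 m.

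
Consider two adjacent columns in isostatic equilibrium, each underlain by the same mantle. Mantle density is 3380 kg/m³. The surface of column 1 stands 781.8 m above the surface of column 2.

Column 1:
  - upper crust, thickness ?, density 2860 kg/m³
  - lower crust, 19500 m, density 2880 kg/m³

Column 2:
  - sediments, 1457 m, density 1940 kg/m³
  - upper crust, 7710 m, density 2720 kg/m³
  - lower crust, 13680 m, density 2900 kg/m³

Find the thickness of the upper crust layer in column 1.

Take the compensation level at the base of the deeper column (depth z_c below the surface of column 1) and equate Σ ρ_i t_i down to z_c; mantle fills any gap and the z_c terms cancel.
Column 1: x×2860 + 19500×2880 + (z_c − 19500 − x)×3380
Column 2: 781.8×0 + 1457×1940 + 7710×2720 + 13680×2900 + (z_c − 781.8 − 22847)×3380
The z_c×3380 term appears on both sides and cancels. Collect the known terms of each column as K = Σ(ρt)_known − 3380 × (depth of known layers): K_1 = 56160000 − 3380×19500 = −9750000; K_2 = 63469780 − 3380×(781.8 + 22847) = −16395564.
Balance: K_1 − x×(3380 − 2860) = K_2, so x = (K_1 − K_2)/(3380 − 2860) = 6645560/520 = 12800 m.

12800 m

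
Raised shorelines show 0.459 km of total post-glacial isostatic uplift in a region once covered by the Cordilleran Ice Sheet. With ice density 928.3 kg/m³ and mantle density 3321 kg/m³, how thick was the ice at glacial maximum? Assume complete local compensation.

1.64 km

u = t ρ_ice/ρ_m → t = u ρ_m/ρ_ice = 0.459 km × 3321/928.3 = 1.64 km.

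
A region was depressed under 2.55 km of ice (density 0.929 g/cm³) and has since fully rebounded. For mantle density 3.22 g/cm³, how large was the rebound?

Removing the load lets mantle flow back in; uplift u satisfies ρ_ice t = ρ_m u.
u = t ρ_ice/ρ_m = 2.55 km × 0.929/3.22 = 0.736 km.

0.736 km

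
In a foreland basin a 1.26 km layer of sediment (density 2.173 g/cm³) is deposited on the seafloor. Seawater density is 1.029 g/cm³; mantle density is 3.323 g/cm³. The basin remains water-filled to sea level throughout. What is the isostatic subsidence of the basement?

0.628 km

Submarine loading: the sediment displaces seawater, and the subsidence is in turn flooded, so s (ρ_m − ρ_w) = t (ρ_sed − ρ_w).
s = 1.26 km × (2.173 − 1.029) / (3.323 − 1.029) = 0.628 km.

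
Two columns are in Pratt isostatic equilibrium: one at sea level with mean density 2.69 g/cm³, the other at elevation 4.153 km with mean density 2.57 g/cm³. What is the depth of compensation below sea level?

88.9 km

ρ_ref D = ρ (D + h) → D (ρ_ref − ρ) = ρ h.
D = ρ h/(ρ_ref − ρ) = 2.57 × 4.153 km/(2.69 − 2.57) = 88.9 km.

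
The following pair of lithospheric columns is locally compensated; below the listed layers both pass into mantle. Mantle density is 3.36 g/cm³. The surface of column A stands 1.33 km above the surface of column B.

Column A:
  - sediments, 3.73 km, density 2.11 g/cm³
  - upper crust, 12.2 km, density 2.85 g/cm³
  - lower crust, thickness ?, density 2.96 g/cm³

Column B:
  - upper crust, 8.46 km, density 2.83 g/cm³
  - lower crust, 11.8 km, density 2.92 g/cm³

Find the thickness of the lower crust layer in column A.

8.15 km

Take the compensation level at the base of the deeper column (depth z_c below the surface of column A) and equate Σ ρ_i t_i down to z_c; mantle fills any gap and the z_c terms cancel.
Column A: 3.73×2.11 + 12.2×2.85 + x×2.96 + (z_c − 15.93 − x)×3.36
Column B: 1.33×0 + 8.46×2.83 + 11.8×2.92 + (z_c − 1.33 − 20.26)×3.36
The z_c×3.36 term appears on both sides and cancels. Collect the known terms of each column as K = Σ(ρt)_known − 3.36 × (depth of known layers): K_A = 42.6403 − 3.36×15.93 = −10.8845; K_B = 58.3978 − 3.36×(1.33 + 20.26) = −14.1446.
Balance: K_A − x×(3.36 − 2.96) = K_B, so x = (K_A − K_B)/(3.36 − 2.96) = 3.2601/0.4 = 8.15 km.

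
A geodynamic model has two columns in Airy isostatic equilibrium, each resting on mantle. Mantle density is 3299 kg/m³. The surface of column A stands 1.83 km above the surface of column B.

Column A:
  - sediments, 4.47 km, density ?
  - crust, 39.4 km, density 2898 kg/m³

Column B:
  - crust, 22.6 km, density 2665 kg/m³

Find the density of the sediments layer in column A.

2280 kg/m³

Take the compensation level at the base of the deeper column (depth z_c below the surface of column A) and equate Σ ρ_i t_i down to z_c; mantle fills any gap and the z_c terms cancel.
Column A: 4.47×ρ + 39.4×2898 + (z_c − 43.87)×3299
Column B: 1.83×0 + 22.6×2665 + (z_c − 1.83 − 22.6)×3299
The z_c×3299 term appears on both sides and cancels. Collect the known terms of each column as K = Σ(ρt)_known − 3299 × (depth of known layers): K_A = 114181.2 − 3299×43.87 = −30545.93; K_B = 60229 − 3299×(1.83 + 22.6) = −20365.57.
Balance: K_A + 4.47×ρ = K_B, so ρ = (K_B − K_A)/4.47 = 10180.4/4.47 = 2280 kg/m³.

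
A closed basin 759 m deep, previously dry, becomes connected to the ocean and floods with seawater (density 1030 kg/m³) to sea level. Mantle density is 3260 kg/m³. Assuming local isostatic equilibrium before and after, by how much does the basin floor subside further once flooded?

351 m

After flooding the water column is d + s deep. Its weight must equal the weight of mantle displaced by the extra subsidence s: (d + s) ρ_w = s ρ_m.
s = d ρ_w / (ρ_m − ρ_w) = 759 m × 1030/(3260 − 1030) = 351 m.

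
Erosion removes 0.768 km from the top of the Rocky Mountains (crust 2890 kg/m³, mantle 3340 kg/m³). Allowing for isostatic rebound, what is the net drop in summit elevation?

0.103 km

Rebound u = e ρ_c/ρ_m = 0.768 km × 2890/3340 = 0.6645 km.
Net surface drop = e − u = 0.768 km − 0.6645 km = e (ρ_m − ρ_c)/ρ_m = 0.103 km.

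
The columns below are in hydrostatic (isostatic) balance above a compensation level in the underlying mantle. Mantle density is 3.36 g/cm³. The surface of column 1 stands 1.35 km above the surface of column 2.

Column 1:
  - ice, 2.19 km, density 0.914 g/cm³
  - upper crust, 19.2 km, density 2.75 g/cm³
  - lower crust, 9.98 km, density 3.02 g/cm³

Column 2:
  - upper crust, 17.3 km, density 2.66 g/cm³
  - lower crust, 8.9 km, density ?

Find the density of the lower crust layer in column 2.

Take the compensation level at the base of the deeper column (depth z_c below the surface of column 1) and equate Σ ρ_i t_i down to z_c; mantle fills any gap and the z_c terms cancel.
Column 1: 2.19×0.914 + 19.2×2.75 + 9.98×3.02 + (z_c − 31.37)×3.36
Column 2: 1.35×0 + 17.3×2.66 + 8.9×ρ + (z_c − 1.35 − 26.2)×3.36
The z_c×3.36 term appears on both sides and cancels. Collect the known terms of each column as K = Σ(ρt)_known − 3.36 × (depth of known layers): K_1 = 84.94126 − 3.36×31.37 = −20.46194; K_2 = 46.018 − 3.36×(1.35 + 26.2) = −46.55.
Balance: K_1 = K_2 + 8.9×ρ, so ρ = (K_1 − K_2)/8.9 = 26.0881/8.9 = 2.93 g/cm³.

2.93 g/cm³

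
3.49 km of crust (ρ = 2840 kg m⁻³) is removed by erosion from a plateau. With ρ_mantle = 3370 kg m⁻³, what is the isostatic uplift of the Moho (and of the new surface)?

2.94 km

Unloading: uplift u = e ρ_c/ρ_m = 3.49 km × 2840/3370 = 2.94 km.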